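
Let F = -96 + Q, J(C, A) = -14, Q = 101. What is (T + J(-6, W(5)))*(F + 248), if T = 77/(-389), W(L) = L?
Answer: -1397319/389 ≈ -3592.1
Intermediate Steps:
F = 5 (F = -96 + 101 = 5)
T = -77/389 (T = 77*(-1/389) = -77/389 ≈ -0.19794)
(T + J(-6, W(5)))*(F + 248) = (-77/389 - 14)*(5 + 248) = -5523/389*253 = -1397319/389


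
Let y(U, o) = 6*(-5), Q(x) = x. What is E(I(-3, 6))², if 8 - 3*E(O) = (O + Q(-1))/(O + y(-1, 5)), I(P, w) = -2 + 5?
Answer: 47524/6561 ≈ 7.2434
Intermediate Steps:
y(U, o) = -30
I(P, w) = 3
E(O) = 8/3 - (-1 + O)/(3*(-30 + O)) (E(O) = 8/3 - (O - 1)/(3*(O - 30)) = 8/3 - (-1 + O)/(3*(-30 + O)))
E(I(-3, 6))² = ((-239 + 7*3)/(3*(-30 + 3)))² = ((⅓)*(-239 + 21)/(-27))² = ((⅓)*(-1/27)*(-218))² = (218/81)² = 47524/6561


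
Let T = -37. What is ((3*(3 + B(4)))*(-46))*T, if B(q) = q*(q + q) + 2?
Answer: 188922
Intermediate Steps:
B(q) = 2 + 2*q² (B(q) = q*(2*q) + 2 = 2*q² + 2 = 2 + 2*q²)
((3*(3 + B(4)))*(-46))*T = ((3*(3 + (2 + 2*4²)))*(-46))*(-37) = ((3*(3 + (2 + 2*16)))*(-46))*(-37) = ((3*(3 + (2 + 32)))*(-46))*(-37) = ((3*(3 + 34))*(-46))*(-37) = ((3*37)*(-46))*(-37) = (111*(-46))*(-37) = -5106*(-37) = 188922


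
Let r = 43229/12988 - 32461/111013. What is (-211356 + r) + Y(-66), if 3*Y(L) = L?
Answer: -304768211033523/1441836844 ≈ -2.1138e+5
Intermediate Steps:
Y(L) = L/3
r = 4377377509/1441836844 (r = 43229*(1/12988) - 32461*1/111013 = 43229/12988 - 32461/111013 = 4377377509/1441836844 ≈ 3.0360)
(-211356 + r) + Y(-66) = (-211356 + 4377377509/1441836844) + (1/3)*(-66) = -304736490622955/1441836844 - 22 = -304768211033523/1441836844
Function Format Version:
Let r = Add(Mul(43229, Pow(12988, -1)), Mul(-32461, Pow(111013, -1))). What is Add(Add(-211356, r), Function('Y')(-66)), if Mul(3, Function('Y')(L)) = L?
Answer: Rational(-304768211033523, 1441836844) ≈ -2.1138e+5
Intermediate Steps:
Function('Y')(L) = Mul(Rational(1, 3), L)
r = Rational(4377377509, 1441836844) (r = Add(Mul(43229, Rational(1, 12988)), Mul(-32461, Rational(1, 111013))) = Add(Rational(43229, 12988), Rational(-32461, 111013)) = Rational(4377377509, 1441836844) ≈ 3.0360)
Add(Add(-211356, r), Function('Y')(-66)) = Add(Add(-211356, Rational(4377377509, 1441836844)), Mul(Rational(1, 3), -66)) = Add(Rational(-304736490622955, 1441836844), -22) = Rational(-304768211033523, 1441836844)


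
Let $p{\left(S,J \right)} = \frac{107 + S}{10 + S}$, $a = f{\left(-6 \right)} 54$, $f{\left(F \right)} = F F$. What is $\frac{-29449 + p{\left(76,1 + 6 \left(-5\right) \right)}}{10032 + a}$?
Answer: $- \frac{2532431}{1029936} \approx -2.4588$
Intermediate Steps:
$f{\left(F \right)} = F^{2}$
$a = 1944$ ($a = \left(-6\right)^{2} \cdot 54 = 36 \cdot 54 = 1944$)
$p{\left(S,J \right)} = \frac{107 + S}{10 + S}$
$\frac{-29449 + p{\left(76,1 + 6 \left(-5\right) \right)}}{10032 + a} = \frac{-29449 + \frac{107 + 76}{10 + 76}}{10032 + 1944} = \frac{-29449 + \frac{1}{86} \cdot 183}{11976} = \left(-29449 + \frac{1}{86} \cdot 183\right) \frac{1}{11976} = \left(-29449 + \frac{183}{86}\right) \frac{1}{11976} = \left(- \frac{2532431}{86}\right) \frac{1}{11976} = - \frac{2532431}{1029936}$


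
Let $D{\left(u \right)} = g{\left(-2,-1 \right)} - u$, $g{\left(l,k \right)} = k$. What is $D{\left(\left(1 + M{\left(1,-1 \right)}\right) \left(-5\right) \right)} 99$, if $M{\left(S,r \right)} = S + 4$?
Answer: $2871$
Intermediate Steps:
$M{\left(S,r \right)} = 4 + S$
$D{\left(u \right)} = -1 - u$
$D{\left(\left(1 + M{\left(1,-1 \right)}\right) \left(-5\right) \right)} 99 = \left(-1 - \left(1 + \left(4 + 1\right)\right) \left(-5\right)\right) 99 = \left(-1 - \left(1 + 5\right) \left(-5\right)\right) 99 = \left(-1 - 6 \left(-5\right)\right) 99 = \left(-1 - -30\right) 99 = \left(-1 + 30\right) 99 = 29 \cdot 99 = 2871$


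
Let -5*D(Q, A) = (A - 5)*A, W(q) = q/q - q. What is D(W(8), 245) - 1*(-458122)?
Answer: 446362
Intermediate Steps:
W(q) = 1 - q
D(Q, A) = -A*(-5 + A)/5 (D(Q, A) = -(A - 5)*A/5 = -(-5 + A)*A/5 = -A*(-5 + A)/5)
D(W(8), 245) - 1*(-458122) = (⅕)*245*(5 - 1*245) - 1*(-458122) = (⅕)*245*(5 - 245) + 458122 = (⅕)*245*(-240) + 458122 = -11760 + 458122 = 446362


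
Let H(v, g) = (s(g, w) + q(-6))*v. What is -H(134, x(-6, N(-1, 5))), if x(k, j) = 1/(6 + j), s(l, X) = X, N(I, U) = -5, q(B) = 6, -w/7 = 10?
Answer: 8576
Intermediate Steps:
w = -70 (w = -7*10 = -70)
H(v, g) = -64*v (H(v, g) = (-70 + 6)*v = -64*v)
-H(134, x(-6, N(-1, 5))) = -(-64)*134 = -1*(-8576) = 8576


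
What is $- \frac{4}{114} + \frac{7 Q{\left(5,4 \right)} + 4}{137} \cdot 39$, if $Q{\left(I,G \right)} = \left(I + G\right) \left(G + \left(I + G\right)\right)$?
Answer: $\frac{1829255}{7809} \approx 234.25$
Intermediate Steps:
$Q{\left(I,G \right)} = \left(G + I\right) \left(I + 2 G\right)$ ($Q{\left(I,G \right)} = \left(G + I\right) \left(G + \left(G + I\right)\right) = \left(G + I\right) \left(I + 2 G\right)$)
$- \frac{4}{114} + \frac{7 Q{\left(5,4 \right)} + 4}{137} \cdot 39 = - \frac{4}{114} + \frac{7 \left(5^{2} + 2 \cdot 4^{2} + 3 \cdot 4 \cdot 5\right) + 4}{137} \cdot 39 = \left(-4\right) \frac{1}{114} + \left(7 \left(25 + 2 \cdot 16 + 60\right) + 4\right) \frac{1}{137} \cdot 39 = - \frac{2}{57} + \left(7 \left(25 + 32 + 60\right) + 4\right) \frac{1}{137} \cdot 39 = - \frac{2}{57} + \left(7 \cdot 117 + 4\right) \frac{1}{137} \cdot 39 = - \frac{2}{57} + \left(819 + 4\right) \frac{1}{137} \cdot 39 = - \frac{2}{57} + 823 \cdot \frac{1}{137} \cdot 39 = - \frac{2}{57} + \frac{823}{137} \cdot 39 = - \frac{2}{57} + \frac{32097}{137} = \frac{1829255}{7809}$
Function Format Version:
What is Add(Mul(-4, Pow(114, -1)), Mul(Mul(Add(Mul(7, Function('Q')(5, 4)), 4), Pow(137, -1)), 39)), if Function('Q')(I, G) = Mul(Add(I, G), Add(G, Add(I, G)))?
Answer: Rational(1829255, 7809) ≈ 234.25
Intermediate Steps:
Function('Q')(I, G) = Mul(Add(G, I), Add(I, Mul(2, G))) (Function('Q')(I, G) = Mul(Add(G, I), Add(G, Add(G, I))) = Mul(Add(G, I), Add(I, Mul(2, G))))
Add(Mul(-4, Pow(114, -1)), Mul(Mul(Add(Mul(7, Function('Q')(5, 4)), 4), Pow(137, -1)), 39)) = Add(Mul(-4, Pow(114, -1)), Mul(Mul(Add(Mul(7, Add(Pow(5, 2), Mul(2, Pow(4, 2)), Mul(3, 4, 5))), 4), Pow(137, -1)), 39)) = Add(Mul(-4, Rational(1, 114)), Mul(Mul(Add(Mul(7, Add(25, Mul(2, 16), 60)), 4), Rational(1, 137)), 39)) = Add(Rational(-2, 57), Mul(Mul(Add(Mul(7, Add(25, 32, 60)), 4), Rational(1, 137)), 39)) = Add(Rational(-2, 57), Mul(Mul(Add(Mul(7, 117), 4), Rational(1, 137)), 39)) = Add(Rational(-2, 57), Mul(Mul(Add(819, 4), Rational(1, 137)), 39)) = Add(Rational(-2, 57), Mul(Mul(823, Rational(1, 137)), 39)) = Add(Rational(-2, 57), Mul(Rational(823, 137), 39)) = Add(Rational(-2, 57), Rational(32097, 137)) = Rational(1829255, 7809)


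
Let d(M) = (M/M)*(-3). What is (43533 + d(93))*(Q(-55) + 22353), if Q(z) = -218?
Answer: 963536550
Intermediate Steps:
d(M) = -3 (d(M) = 1*(-3) = -3)
(43533 + d(93))*(Q(-55) + 22353) = (43533 - 3)*(-218 + 22353) = 43530*22135 = 963536550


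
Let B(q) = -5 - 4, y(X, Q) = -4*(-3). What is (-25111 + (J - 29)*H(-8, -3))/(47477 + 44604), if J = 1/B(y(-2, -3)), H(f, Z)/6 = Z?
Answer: -24587/92081 ≈ -0.26701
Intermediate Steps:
y(X, Q) = 12
B(q) = -9
H(f, Z) = 6*Z
J = -⅑ (J = 1/(-9) = -⅑ ≈ -0.11111)
(-25111 + (J - 29)*H(-8, -3))/(47477 + 44604) = (-25111 + (-⅑ - 29)*(6*(-3)))/(47477 + 44604) = (-25111 - 262/9*(-18))/92081 = (-25111 + 524)*(1/92081) = -24587*1/92081 = -24587/92081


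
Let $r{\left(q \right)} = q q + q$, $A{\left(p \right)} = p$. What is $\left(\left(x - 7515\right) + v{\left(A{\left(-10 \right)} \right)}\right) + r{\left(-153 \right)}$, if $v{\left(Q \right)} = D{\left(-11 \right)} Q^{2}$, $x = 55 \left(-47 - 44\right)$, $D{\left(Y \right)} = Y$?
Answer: $9636$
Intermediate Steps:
$x = -5005$ ($x = 55 \left(-91\right) = -5005$)
$v{\left(Q \right)} = - 11 Q^{2}$
$r{\left(q \right)} = q + q^{2}$ ($r{\left(q \right)} = q^{2} + q = q + q^{2}$)
$\left(\left(x - 7515\right) + v{\left(A{\left(-10 \right)} \right)}\right) + r{\left(-153 \right)} = \left(\left(-5005 - 7515\right) - 11 \left(-10\right)^{2}\right) - 153 \left(1 - 153\right) = \left(\left(-5005 - 7515\right) - 1100\right) - -23256 = \left(-12520 - 1100\right) + 23256 = -13620 + 23256 = 9636$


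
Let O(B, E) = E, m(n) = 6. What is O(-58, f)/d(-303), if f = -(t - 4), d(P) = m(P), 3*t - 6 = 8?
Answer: -1/9 ≈ -0.11111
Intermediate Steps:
t = 14/3 (t = 2 + (1/3)*8 = 2 + 8/3 = 14/3 ≈ 4.6667)
d(P) = 6
f = -2/3 (f = -(14/3 - 4) = -1*2/3 = -2/3 ≈ -0.66667)
O(-58, f)/d(-303) = -2/3/6 = -2/3*1/6 = -1/9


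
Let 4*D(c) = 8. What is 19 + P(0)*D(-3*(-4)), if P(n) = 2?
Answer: 23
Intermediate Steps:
D(c) = 2 (D(c) = (¼)*8 = 2)
19 + P(0)*D(-3*(-4)) = 19 + 2*2 = 19 + 4 = 23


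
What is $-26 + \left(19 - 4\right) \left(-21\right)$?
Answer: $-341$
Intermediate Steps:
$-26 + \left(19 - 4\right) \left(-21\right) = -26 + 15 \left(-21\right) = -26 - 315 = -341$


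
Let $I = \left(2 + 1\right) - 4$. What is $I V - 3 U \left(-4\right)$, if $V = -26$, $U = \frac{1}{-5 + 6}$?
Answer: $312$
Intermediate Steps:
$U = 1$ ($U = 1^{-1} = 1$)
$I = -1$ ($I = 3 - 4 = -1$)
$I V - 3 U \left(-4\right) = \left(-1\right) \left(-26\right) \left(-3\right) 1 \left(-4\right) = 26 \left(\left(-3\right) \left(-4\right)\right) = 26 \cdot 12 = 312$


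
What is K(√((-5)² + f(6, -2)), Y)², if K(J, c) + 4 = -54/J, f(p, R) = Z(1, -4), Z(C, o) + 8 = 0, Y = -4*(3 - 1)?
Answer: 3188/17 + 432*√17/17 ≈ 292.30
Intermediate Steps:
Y = -8 (Y = -4*2 = -8)
Z(C, o) = -8 (Z(C, o) = -8 + 0 = -8)
f(p, R) = -8
K(J, c) = -4 - 54/J
K(√((-5)² + f(6, -2)), Y)² = (-4 - 54/√((-5)² - 8))² = (-4 - 54/√(25 - 8))² = (-4 - 54*√17/17)²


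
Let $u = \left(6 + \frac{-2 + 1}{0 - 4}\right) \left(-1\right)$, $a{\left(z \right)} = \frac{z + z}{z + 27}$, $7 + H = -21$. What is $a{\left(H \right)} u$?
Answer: $-350$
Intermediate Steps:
$H = -28$ ($H = -7 - 21 = -28$)
$a{\left(z \right)} = \frac{2 z}{27 + z}$
$u = - \frac{25}{4}$ ($u = \left(6 - \frac{1}{-4}\right) \left(-1\right) = \left(6 - - \frac{1}{4}\right) \left(-1\right) = \left(6 + \frac{1}{4}\right) \left(-1\right) = \frac{25}{4} \left(-1\right) = - \frac{25}{4} \approx -6.25$)
$a{\left(H \right)} u = 2 \left(-28\right) \frac{1}{27 - 28} \left(- \frac{25}{4}\right) = 2 \left(-28\right) \frac{1}{-1} \left(- \frac{25}{4}\right) = 2 \left(-28\right) \left(-1\right) \left(- \frac{25}{4}\right) = 56 \left(- \frac{25}{4}\right) = -350$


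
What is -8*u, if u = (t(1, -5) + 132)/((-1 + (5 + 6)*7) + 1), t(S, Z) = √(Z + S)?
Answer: -96/7 - 16*I/77 ≈ -13.714 - 0.20779*I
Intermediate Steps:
t(S, Z) = √(S + Z)
u = 12/7 + 2*I/77 (u = (√(1 - 5) + 132)/((-1 + (5 + 6)*7) + 1) = (√(-4) + 132)/((-1 + 11*7) + 1) = (2*I + 132)/((-1 + 77) + 1) = (132 + 2*I)/(76 + 1) = (132 + 2*I)/77 = (132 + 2*I)*(1/77) = 12/7 + 2*I/77 ≈ 1.7143 + 0.025974*I)
-8*u = -8*(12/7 + 2*I/77) = -96/7 - 16*I/77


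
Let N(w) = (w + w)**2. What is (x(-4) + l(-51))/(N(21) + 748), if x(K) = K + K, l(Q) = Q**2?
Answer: 2593/2512 ≈ 1.0322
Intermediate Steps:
N(w) = 4*w**2 (N(w) = (2*w)**2 = 4*w**2)
x(K) = 2*K
(x(-4) + l(-51))/(N(21) + 748) = (2*(-4) + (-51)**2)/(4*21**2 + 748) = (-8 + 2601)/(4*441 + 748) = 2593/(1764 + 748) = 2593/2512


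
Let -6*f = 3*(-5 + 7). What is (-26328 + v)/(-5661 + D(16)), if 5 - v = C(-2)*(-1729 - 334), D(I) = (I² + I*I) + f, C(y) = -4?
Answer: 1383/206 ≈ 6.7136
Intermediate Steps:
f = -1 (f = -(-5 + 7)/2 = -2/2 = -⅙*6 = -1)
D(I) = -1 + 2*I² (D(I) = (I² + I*I) - 1 = (I² + I²) - 1 = 2*I² - 1 = -1 + 2*I²)
v = -8247 (v = 5 - (-4)*(-1729 - 334) = 5 - (-4)*(-2063) = 5 - 1*8252 = 5 - 8252 = -8247)
(-26328 + v)/(-5661 + D(16)) = (-26328 - 8247)/(-5661 + (-1 + 2*16²)) = -34575/(-5661 + (-1 + 2*256)) = -34575/(-5661 + (-1 + 512)) = -34575/(-5661 + 511) = -34575/(-5150) = -34575*(-1/5150) = 1383/206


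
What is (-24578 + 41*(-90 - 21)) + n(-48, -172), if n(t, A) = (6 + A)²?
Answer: -1573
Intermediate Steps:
(-24578 + 41*(-90 - 21)) + n(-48, -172) = (-24578 + 41*(-90 - 21)) + (6 - 172)² = (-24578 + 41*(-111)) + (-166)² = (-24578 - 4551) + 27556 = -29129 + 27556 = -1573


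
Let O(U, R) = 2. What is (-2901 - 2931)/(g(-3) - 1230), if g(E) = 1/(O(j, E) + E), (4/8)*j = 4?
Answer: 5832/1231 ≈ 4.7376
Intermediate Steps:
j = 8 (j = 2*4 = 8)
g(E) = 1/(2 + E)
(-2901 - 2931)/(g(-3) - 1230) = (-2901 - 2931)/(1/(2 - 3) - 1230) = -5832/(1/(-1) - 1230) = -5832/(-1 - 1230) = -5832/(-1231) = -5832*(-1/1231) = 5832/1231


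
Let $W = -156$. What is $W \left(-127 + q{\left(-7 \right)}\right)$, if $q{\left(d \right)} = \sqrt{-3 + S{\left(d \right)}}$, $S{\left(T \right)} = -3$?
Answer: $19812 - 156 i \sqrt{6} \approx 19812.0 - 382.12 i$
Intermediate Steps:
$q{\left(d \right)} = i \sqrt{6}$ ($q{\left(d \right)} = \sqrt{-3 - 3} = \sqrt{-6} = i \sqrt{6}$)
$W \left(-127 + q{\left(-7 \right)}\right) = - 156 \left(-127 + i \sqrt{6}\right) = 19812 - 156 i \sqrt{6}$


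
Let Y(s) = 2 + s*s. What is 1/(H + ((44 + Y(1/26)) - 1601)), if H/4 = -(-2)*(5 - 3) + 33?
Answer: -676/951131 ≈ -0.00071073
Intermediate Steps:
Y(s) = 2 + s**2
H = 148 (H = 4*(-(-2)*(5 - 3) + 33) = 4*(-(-2)*2 + 33) = 4*(-1*(-4) + 33) = 4*(4 + 33) = 4*37 = 148)
1/(H + ((44 + Y(1/26)) - 1601)) = 1/(148 + ((44 + (2 + (1/26)**2)) - 1601)) = 1/(148 + ((44 + (2 + 1/676)) - 1601)) = 1/(148 + ((44 + 1353/676) - 1601)) = 1/(148 + (31097/676 - 1601)) = 1/(148 - 1051179/676) = 1/(-951131/676) = -676/951131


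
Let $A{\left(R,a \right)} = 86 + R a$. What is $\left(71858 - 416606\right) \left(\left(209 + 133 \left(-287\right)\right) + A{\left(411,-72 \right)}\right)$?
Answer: $23259458064$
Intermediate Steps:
$\left(71858 - 416606\right) \left(\left(209 + 133 \left(-287\right)\right) + A{\left(411,-72 \right)}\right) = \left(71858 - 416606\right) \left(\left(209 + 133 \left(-287\right)\right) + \left(86 + 411 \left(-72\right)\right)\right) = - 344748 \left(\left(209 - 38171\right) + \left(86 - 29592\right)\right) = - 344748 \left(-37962 - 29506\right) = \left(-344748\right) \left(-67468\right) = 23259458064$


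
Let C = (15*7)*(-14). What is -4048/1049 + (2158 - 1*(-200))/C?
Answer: -1404017/257005 ≈ -5.4630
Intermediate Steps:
C = -1470 (C = 105*(-14) = -1470)
-4048/1049 + (2158 - 1*(-200))/C = -4048/1049 + (2158 - 1*(-200))/(-1470) = -4048*1/1049 + (2158 + 200)*(-1/1470) = -4048/1049 + 2358*(-1/1470) = -4048/1049 - 393/245 = -1404017/257005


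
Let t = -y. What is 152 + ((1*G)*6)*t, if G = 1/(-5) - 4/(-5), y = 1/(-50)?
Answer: 19009/125 ≈ 152.07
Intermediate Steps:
y = -1/50 ≈ -0.020000
G = 3/5 (G = 1*(-1/5) - 4*(-1/5) = -1/5 + 4/5 = 3/5 ≈ 0.60000)
t = 1/50 (t = -1*(-1/50) = 1/50 ≈ 0.020000)
152 + ((1*G)*6)*t = 152 + ((1*(3/5))*6)*(1/50) = 152 + ((3/5)*6)*(1/50) = 152 + (18/5)*(1/50) = 152 + 9/125 = 19009/125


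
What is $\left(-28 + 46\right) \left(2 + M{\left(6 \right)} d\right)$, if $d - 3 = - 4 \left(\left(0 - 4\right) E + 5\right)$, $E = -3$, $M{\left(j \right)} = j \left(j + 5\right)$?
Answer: $-77184$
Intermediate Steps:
$M{\left(j \right)} = j \left(5 + j\right)$
$d = -65$ ($d = 3 - 4 \left(\left(0 - 4\right) \left(-3\right) + 5\right) = 3 - 4 \left(\left(-4\right) \left(-3\right) + 5\right) = 3 - 4 \left(12 + 5\right) = 3 - 68 = -65$)
$\left(-28 + 46\right) \left(2 + M{\left(6 \right)} d\right) = \left(-28 + 46\right) \left(2 + 6 \left(5 + 6\right) \left(-65\right)\right) = 18 \left(2 + 6 \cdot 11 \left(-65\right)\right) = 18 \left(2 + 66 \left(-65\right)\right) = 18 \left(2 - 4290\right) = 18 \left(-4288\right) = -77184$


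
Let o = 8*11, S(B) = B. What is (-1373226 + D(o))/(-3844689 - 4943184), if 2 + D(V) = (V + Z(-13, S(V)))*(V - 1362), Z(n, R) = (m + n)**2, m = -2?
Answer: 1771990/8787873 ≈ 0.20164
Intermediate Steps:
o = 88
Z(n, R) = (-2 + n)**2
D(V) = -2 + (-1362 + V)*(225 + V) (D(V) = -2 + (V + (-2 - 13)**2)*(V - 1362) = -2 + (V + (-15)**2)*(-1362 + V) = -2 + (V + 225)*(-1362 + V) = -2 + (225 + V)*(-1362 + V) = -2 + (-1362 + V)*(225 + V))
(-1373226 + D(o))/(-3844689 - 4943184) = (-1373226 + (-306452 + 88**2 - 1137*88))/(-3844689 - 4943184) = (-1373226 + (-306452 + 7744 - 100056))/(-8787873) = (-1373226 - 398764)*(-1/8787873) = -1771990*(-1/8787873) = 1771990/8787873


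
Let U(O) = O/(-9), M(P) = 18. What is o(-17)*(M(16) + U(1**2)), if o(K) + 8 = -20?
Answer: -4508/9 ≈ -500.89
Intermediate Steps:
o(K) = -28 (o(K) = -8 - 20 = -28)
U(O) = -O/9 (U(O) = O*(-1/9) = -O/9)
o(-17)*(M(16) + U(1**2)) = -28*(18 - 1/9*1**2) = -28*(18 - 1/9*1) = -28*(18 - 1/9) = -28*161/9 = -4508/9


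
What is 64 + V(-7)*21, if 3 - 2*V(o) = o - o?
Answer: 191/2 ≈ 95.500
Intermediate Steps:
V(o) = 3/2 (V(o) = 3/2 - (o - o)/2 = 3/2 - ½*0 = 3/2 + 0 = 3/2)
64 + V(-7)*21 = 64 + (3/2)*21 = 64 + 63/2 = 191/2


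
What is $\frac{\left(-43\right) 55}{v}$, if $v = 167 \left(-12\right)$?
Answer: $\frac{2365}{2004} \approx 1.1801$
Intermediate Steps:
$v = -2004$
$\frac{\left(-43\right) 55}{v} = \frac{\left(-43\right) 55}{-2004} = \left(-2365\right) \left(- \frac{1}{2004}\right) = \frac{2365}{2004}$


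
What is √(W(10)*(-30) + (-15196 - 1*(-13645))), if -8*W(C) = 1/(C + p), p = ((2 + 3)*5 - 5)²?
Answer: 15*I*√185402/164 ≈ 39.383*I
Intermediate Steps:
p = 400 (p = (5*5 - 5)² = (25 - 5)² = 20² = 400)
W(C) = -1/(8*(400 + C)) (W(C) = -1/(8*(C + 400)) = -1/(8*(400 + C)))
√(W(10)*(-30) + (-15196 - 1*(-13645))) = √(-1/(3200 + 8*10)*(-30) + (-15196 - 1*(-13645))) = √(-1/(3200 + 80)*(-30) + (-15196 + 13645)) = √(-1/3280*(-30) - 1551) = √(3/328 - 1551) = √(-508725/328) = 15*I*√185402/164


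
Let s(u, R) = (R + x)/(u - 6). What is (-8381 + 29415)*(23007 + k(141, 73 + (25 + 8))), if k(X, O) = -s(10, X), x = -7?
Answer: 483224599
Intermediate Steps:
s(u, R) = (-7 + R)/(-6 + u) (s(u, R) = (R - 7)/(u - 6) = (-7 + R)/(-6 + u))
k(X, O) = 7/4 - X/4 (k(X, O) = -(-7 + X)/(-6 + 10) = -(-7 + X)/4 = -(-7/4 + X/4) = 7/4 - X/4)
(-8381 + 29415)*(23007 + k(141, 73 + (25 + 8))) = (-8381 + 29415)*(23007 + (7/4 - ¼*141)) = 21034*(23007 + (7/4 - 141/4)) = 21034*(23007 - 67/2) = 21034*(45947/2) = 483224599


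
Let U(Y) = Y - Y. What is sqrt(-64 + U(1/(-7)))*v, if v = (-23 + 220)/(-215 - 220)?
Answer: -1576*I/435 ≈ -3.623*I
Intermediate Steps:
U(Y) = 0
v = -197/435 (v = 197/(-435) = 197*(-1/435) = -197/435 ≈ -0.45287)
sqrt(-64 + U(1/(-7)))*v = sqrt(-64 + 0)*(-197/435) = sqrt(-64)*(-197/435) = (8*I)*(-197/435) = -1576*I/435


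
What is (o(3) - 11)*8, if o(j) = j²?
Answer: -16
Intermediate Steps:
(o(3) - 11)*8 = (3² - 11)*8 = (9 - 11)*8 = -2*8 = -16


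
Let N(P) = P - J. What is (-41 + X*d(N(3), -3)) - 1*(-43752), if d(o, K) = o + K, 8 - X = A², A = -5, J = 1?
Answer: 43728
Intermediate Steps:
X = -17 (X = 8 - 1*(-5)² = 8 - 1*25 = 8 - 25 = -17)
N(P) = -1 + P (N(P) = P - 1*1 = P - 1 = -1 + P)
d(o, K) = K + o
(-41 + X*d(N(3), -3)) - 1*(-43752) = (-41 - 17*(-3 + (-1 + 3))) - 1*(-43752) = (-41 - 17*(-3 + 2)) + 43752 = (-41 - 17*(-1)) + 43752 = (-41 + 17) + 43752 = -24 + 43752 = 43728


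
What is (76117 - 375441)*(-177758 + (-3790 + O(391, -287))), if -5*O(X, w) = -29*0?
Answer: 54341673552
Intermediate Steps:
O(X, w) = 0 (O(X, w) = -(-29)*0/5 = -⅕*0 = 0)
(76117 - 375441)*(-177758 + (-3790 + O(391, -287))) = (76117 - 375441)*(-177758 + (-3790 + 0)) = -299324*(-177758 - 3790) = -299324*(-181548) = 54341673552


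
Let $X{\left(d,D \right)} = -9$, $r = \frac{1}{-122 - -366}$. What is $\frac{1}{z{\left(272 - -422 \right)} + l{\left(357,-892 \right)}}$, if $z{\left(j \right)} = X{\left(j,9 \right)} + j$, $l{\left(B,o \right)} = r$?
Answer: $\frac{244}{167141} \approx 0.0014598$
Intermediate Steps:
$r = \frac{1}{244}$ ($r = \frac{1}{-122 + \left(-103 + 469\right)} = \frac{1}{-122 + 366} = \frac{1}{244} \approx 0.0040984$)
$l{\left(B,o \right)} = \frac{1}{244}$
$z{\left(j \right)} = -9 + j$
$\frac{1}{z{\left(272 - -422 \right)} + l{\left(357,-892 \right)}} = \frac{1}{\left(-9 + \left(272 - -422\right)\right) + \frac{1}{244}} = \frac{1}{\left(-9 + \left(272 + 422\right)\right) + \frac{1}{244}} = \frac{1}{\left(-9 + 694\right) + \frac{1}{244}} = \frac{1}{685 + \frac{1}{244}} = \frac{1}{\frac{167141}{244}} = \frac{244}{167141}$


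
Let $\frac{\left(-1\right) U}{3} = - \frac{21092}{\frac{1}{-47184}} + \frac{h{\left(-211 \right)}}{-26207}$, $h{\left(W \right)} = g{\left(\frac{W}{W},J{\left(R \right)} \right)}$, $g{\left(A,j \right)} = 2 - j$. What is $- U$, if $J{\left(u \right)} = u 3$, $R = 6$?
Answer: $\frac{78244006644336}{26207} \approx 2.9856 \cdot 10^{9}$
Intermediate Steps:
$J{\left(u \right)} = 3 u$
$h{\left(W \right)} = -16$ ($h{\left(W \right)} = 2 - 3 \cdot 6 = 2 - 18 = -16$)
$U = - \frac{78244006644336}{26207}$ ($U = - 3 \left(- \frac{21092}{\frac{1}{-47184}} - \frac{16}{-26207}\right) = - 3 \left(- \frac{21092}{- \frac{1}{47184}} - - \frac{16}{26207}\right) = - 3 \left(\left(-21092\right) \left(-47184\right) + \frac{16}{26207}\right) = - 3 \left(995204928 + \frac{16}{26207}\right) = \left(-3\right) \frac{26081335548112}{26207} = - \frac{78244006644336}{26207} \approx -2.9856 \cdot 10^{9}$)
$- U = \left(-1\right) \left(- \frac{78244006644336}{26207}\right) = \frac{78244006644336}{26207}$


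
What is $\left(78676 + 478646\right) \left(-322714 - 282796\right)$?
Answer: $-337464044220$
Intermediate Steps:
$\left(78676 + 478646\right) \left(-322714 - 282796\right) = 557322 \left(-322714 - 282796\right) = 557322 \left(-605510\right) = -337464044220$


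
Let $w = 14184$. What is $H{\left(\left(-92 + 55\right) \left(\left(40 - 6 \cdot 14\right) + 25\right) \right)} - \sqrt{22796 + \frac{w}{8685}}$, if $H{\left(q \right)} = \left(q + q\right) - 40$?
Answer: $1366 - \frac{2 \sqrt{5307431485}}{965} \approx 1215.0$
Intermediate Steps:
$H{\left(q \right)} = -40 + 2 q$ ($H{\left(q \right)} = 2 q - 40 = -40 + 2 q$)
$H{\left(\left(-92 + 55\right) \left(\left(40 - 6 \cdot 14\right) + 25\right) \right)} - \sqrt{22796 + \frac{w}{8685}} = \left(-40 + 2 \left(-92 + 55\right) \left(\left(40 - 6 \cdot 14\right) + 25\right)\right) - \sqrt{22796 + \frac{14184}{8685}} = \left(-40 + 2 \left(- 37 \left(\left(40 - 84\right) + 25\right)\right)\right) - \sqrt{22796 + 14184 \cdot \frac{1}{8685}} = \left(-40 + 2 \left(- 37 \left(\left(40 - 84\right) + 25\right)\right)\right) - \sqrt{22796 + \frac{1576}{965}} = \left(-40 + 2 \left(- 37 \left(-44 + 25\right)\right)\right) - \sqrt{\frac{21999716}{965}} = \left(-40 + 2 \left(\left(-37\right) \left(-19\right)\right)\right) - \frac{2 \sqrt{5307431485}}{965} = \left(-40 + 2 \cdot 703\right) - \frac{2 \sqrt{5307431485}}{965} = \left(-40 + 1406\right) - \frac{2 \sqrt{5307431485}}{965} = 1366 - \frac{2 \sqrt{5307431485}}{965}$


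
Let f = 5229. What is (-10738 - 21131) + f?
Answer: -26640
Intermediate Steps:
(-10738 - 21131) + f = (-10738 - 21131) + 5229 = -31869 + 5229 = -26640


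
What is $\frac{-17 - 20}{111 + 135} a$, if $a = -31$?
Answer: $\frac{1147}{246} \approx 4.6626$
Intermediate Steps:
$\frac{-17 - 20}{111 + 135} a = \frac{-17 - 20}{111 + 135} \left(-31\right) = - \frac{37}{246} \left(-31\right) = \left(-37\right) \frac{1}{246} \left(-31\right) = \left(- \frac{37}{246}\right) \left(-31\right) = \frac{1147}{246}$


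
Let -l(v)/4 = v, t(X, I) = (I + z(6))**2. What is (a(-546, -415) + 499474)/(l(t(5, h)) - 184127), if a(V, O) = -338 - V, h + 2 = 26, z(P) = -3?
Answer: -499682/185891 ≈ -2.6880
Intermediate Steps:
h = 24 (h = -2 + 26 = 24)
t(X, I) = (-3 + I)**2 (t(X, I) = (I - 3)**2 = (-3 + I)**2)
l(v) = -4*v
(a(-546, -415) + 499474)/(l(t(5, h)) - 184127) = ((-338 - 1*(-546)) + 499474)/(-4*(-3 + 24)**2 - 184127) = ((-338 + 546) + 499474)/(-4*21**2 - 184127) = (208 + 499474)/(-4*441 - 184127) = 499682/(-1764 - 184127) = 499682/(-185891) = 499682*(-1/185891) = -499682/185891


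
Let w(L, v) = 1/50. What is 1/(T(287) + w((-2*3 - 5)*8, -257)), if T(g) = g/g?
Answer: 50/51 ≈ 0.98039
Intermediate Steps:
T(g) = 1
w(L, v) = 1/50
1/(T(287) + w((-2*3 - 5)*8, -257)) = 1/(1 + 1/50) = 1/(51/50) = 50/51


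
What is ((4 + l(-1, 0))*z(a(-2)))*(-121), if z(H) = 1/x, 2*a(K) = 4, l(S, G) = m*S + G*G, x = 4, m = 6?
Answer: 121/2 ≈ 60.500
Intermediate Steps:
l(S, G) = G**2 + 6*S (l(S, G) = 6*S + G*G = 6*S + G**2 = G**2 + 6*S)
a(K) = 2 (a(K) = (1/2)*4 = 2)
z(H) = 1/4
((4 + l(-1, 0))*z(a(-2)))*(-121) = ((4 + (0**2 + 6*(-1)))*(1/4))*(-121) = ((4 + (0 - 6))*(1/4))*(-121) = ((4 - 6)*(1/4))*(-121) = -2*1/4*(-121) = -1/2*(-121) = 121/2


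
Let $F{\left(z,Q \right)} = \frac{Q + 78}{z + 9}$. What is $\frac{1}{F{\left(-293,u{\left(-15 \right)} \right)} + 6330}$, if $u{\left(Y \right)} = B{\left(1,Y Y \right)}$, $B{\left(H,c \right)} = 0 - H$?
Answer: $\frac{284}{1797643} \approx 0.00015798$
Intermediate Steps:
$B{\left(H,c \right)} = - H$
$u{\left(Y \right)} = -1$ ($u{\left(Y \right)} = \left(-1\right) 1 = -1$)
$F{\left(z,Q \right)} = \frac{78 + Q}{9 + z}$
$\frac{1}{F{\left(-293,u{\left(-15 \right)} \right)} + 6330} = \frac{1}{\frac{78 - 1}{9 - 293} + 6330} = \frac{1}{\frac{1}{-284} \cdot 77 + 6330} = \frac{1}{\left(- \frac{1}{284}\right) 77 + 6330} = \frac{1}{- \frac{77}{284} + 6330} = \frac{1}{\frac{1797643}{284}} = \frac{284}{1797643}$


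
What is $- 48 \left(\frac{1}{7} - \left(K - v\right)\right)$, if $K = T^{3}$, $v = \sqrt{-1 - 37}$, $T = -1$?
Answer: $- \frac{384}{7} - 48 i \sqrt{38} \approx -54.857 - 295.89 i$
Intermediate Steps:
$v = i \sqrt{38}$ ($v = \sqrt{-38} = i \sqrt{38} \approx 6.1644 i$)
$K = -1$ ($K = \left(-1\right)^{3} = -1$)
$- 48 \left(\frac{1}{7} - \left(K - v\right)\right) = - 48 \left(\frac{1}{7} + \left(i \sqrt{38} - -1\right)\right) = - 48 \left(\frac{1}{7} + \left(i \sqrt{38} + 1\right)\right) = - 48 \left(\frac{1}{7} + \left(1 + i \sqrt{38}\right)\right) = - 48 \left(\frac{8}{7} + i \sqrt{38}\right) = - (\frac{384}{7} + 48 i \sqrt{38}) = - \frac{384}{7} - 48 i \sqrt{38}$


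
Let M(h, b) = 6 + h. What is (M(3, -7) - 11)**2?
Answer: 4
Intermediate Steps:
(M(3, -7) - 11)**2 = ((6 + 3) - 11)**2 = (9 - 11)**2 = (-2)**2 = 4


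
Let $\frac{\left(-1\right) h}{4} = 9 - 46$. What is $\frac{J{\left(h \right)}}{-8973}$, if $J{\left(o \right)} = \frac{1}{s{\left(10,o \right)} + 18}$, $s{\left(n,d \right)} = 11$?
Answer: $- \frac{1}{260217} \approx -3.8429 \cdot 10^{-6}$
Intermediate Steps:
$h = 148$ ($h = - 4 \left(9 - 46\right) = \left(-4\right) \left(-37\right) = 148$)
$J{\left(o \right)} = \frac{1}{29}$ ($J{\left(o \right)} = \frac{1}{11 + 18} = \frac{1}{29}$)
$\frac{J{\left(h \right)}}{-8973} = \frac{1}{29 \left(-8973\right)} = \frac{1}{29} \left(- \frac{1}{8973}\right) = - \frac{1}{260217}$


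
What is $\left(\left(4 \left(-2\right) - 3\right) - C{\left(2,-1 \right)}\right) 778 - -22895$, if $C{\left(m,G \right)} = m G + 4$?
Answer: $12781$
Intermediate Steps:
$C{\left(m,G \right)} = 4 + G m$ ($C{\left(m,G \right)} = G m + 4 = 4 + G m$)
$\left(\left(4 \left(-2\right) - 3\right) - C{\left(2,-1 \right)}\right) 778 - -22895 = \left(\left(4 \left(-2\right) - 3\right) - \left(4 - 2\right)\right) 778 - -22895 = \left(\left(-8 - 3\right) - \left(4 - 2\right)\right) 778 + 22895 = \left(-11 - 2\right) 778 + 22895 = \left(-13\right) 778 + 22895 = -10114 + 22895 = 12781$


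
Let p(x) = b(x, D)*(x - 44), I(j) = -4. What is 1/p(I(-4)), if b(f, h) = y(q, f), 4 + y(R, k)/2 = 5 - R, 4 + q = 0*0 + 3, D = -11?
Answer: -1/192 ≈ -0.0052083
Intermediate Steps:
q = -1 (q = -4 + (0*0 + 3) = -4 + (0 + 3) = -4 + 3 = -1)
y(R, k) = 2 - 2*R (y(R, k) = -8 + 2*(5 - R) = -8 + (10 - 2*R) = 2 - 2*R)
b(f, h) = 4 (b(f, h) = 2 - 2*(-1) = 2 + 2 = 4)
p(x) = -176 + 4*x (p(x) = 4*(x - 44) = 4*(-44 + x) = -176 + 4*x)
1/p(I(-4)) = 1/(-176 + 4*(-4)) = 1/(-176 - 16) = 1/(-192) = -1/192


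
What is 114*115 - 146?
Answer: 12964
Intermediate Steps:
114*115 - 146 = 13110 - 146 = 12964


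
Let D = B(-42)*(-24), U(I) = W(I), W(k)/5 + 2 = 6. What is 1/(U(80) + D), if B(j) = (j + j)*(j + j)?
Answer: -1/169324 ≈ -5.9058e-6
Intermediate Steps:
W(k) = 20 (W(k) = -10 + 5*6 = -10 + 30 = 20)
U(I) = 20
B(j) = 4*j**2 (B(j) = (2*j)*(2*j) = 4*j**2)
D = -169344 (D = (4*(-42)**2)*(-24) = (4*1764)*(-24) = 7056*(-24) = -169344)
1/(U(80) + D) = 1/(20 - 169344) = 1/(-169324) = -1/169324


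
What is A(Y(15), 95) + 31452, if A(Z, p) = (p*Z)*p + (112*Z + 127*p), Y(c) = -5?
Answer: -2168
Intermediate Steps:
A(Z, p) = 112*Z + 127*p + Z*p² (A(Z, p) = (Z*p)*p + (112*Z + 127*p) = Z*p² + (112*Z + 127*p) = 112*Z + 127*p + Z*p²)
A(Y(15), 95) + 31452 = (112*(-5) + 127*95 - 5*95²) + 31452 = (-560 + 12065 - 5*9025) + 31452 = (-560 + 12065 - 45125) + 31452 = -33620 + 31452 = -2168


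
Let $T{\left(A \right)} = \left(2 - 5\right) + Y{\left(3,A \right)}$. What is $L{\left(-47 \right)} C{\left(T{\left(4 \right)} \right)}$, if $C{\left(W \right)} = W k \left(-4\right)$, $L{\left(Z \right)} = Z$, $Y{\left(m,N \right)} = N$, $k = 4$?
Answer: $752$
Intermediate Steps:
$T{\left(A \right)} = -3 + A$ ($T{\left(A \right)} = \left(2 - 5\right) + A = -3 + A$)
$C{\left(W \right)} = - 16 W$ ($C{\left(W \right)} = W 4 \left(-4\right) = 4 W \left(-4\right) = - 16 W$)
$L{\left(-47 \right)} C{\left(T{\left(4 \right)} \right)} = - 47 \left(- 16 \left(-3 + 4\right)\right) = - 47 \left(\left(-16\right) 1\right) = \left(-47\right) \left(-16\right) = 752$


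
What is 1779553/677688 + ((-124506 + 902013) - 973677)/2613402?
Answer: 22816895527/8944803912 ≈ 2.5509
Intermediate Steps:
1779553/677688 + ((-124506 + 902013) - 973677)/2613402 = 1779553*(1/677688) + (777507 - 973677)*(1/2613402) = 1779553/677688 - 196170*1/2613402 = 1779553/677688 - 32695/435567 = 22816895527/8944803912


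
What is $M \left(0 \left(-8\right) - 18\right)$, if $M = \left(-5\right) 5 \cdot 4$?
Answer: $1800$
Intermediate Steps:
$M = -100$ ($M = \left(-25\right) 4 = -100$)
$M \left(0 \left(-8\right) - 18\right) = - 100 \left(0 \left(-8\right) - 18\right) = - 100 \left(0 - 18\right) = \left(-100\right) \left(-18\right) = 1800$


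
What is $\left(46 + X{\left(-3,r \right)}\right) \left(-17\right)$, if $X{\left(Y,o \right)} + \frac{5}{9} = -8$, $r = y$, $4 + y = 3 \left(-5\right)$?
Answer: $- \frac{5729}{9} \approx -636.56$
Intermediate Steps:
$y = -19$ ($y = -4 + 3 \left(-5\right) = -4 - 15 = -19$)
$r = -19$
$X{\left(Y,o \right)} = - \frac{77}{9}$ ($X{\left(Y,o \right)} = - \frac{5}{9} - 8 = - \frac{77}{9}$)
$\left(46 + X{\left(-3,r \right)}\right) \left(-17\right) = \left(46 - \frac{77}{9}\right) \left(-17\right) = \frac{337}{9} \left(-17\right) = - \frac{5729}{9}$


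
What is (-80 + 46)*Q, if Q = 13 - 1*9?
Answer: -136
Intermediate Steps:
Q = 4 (Q = 13 - 9 = 4)
(-80 + 46)*Q = (-80 + 46)*4 = -34*4 = -136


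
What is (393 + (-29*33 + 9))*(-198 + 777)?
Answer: -321345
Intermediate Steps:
(393 + (-29*33 + 9))*(-198 + 777) = (393 + (-957 + 9))*579 = (393 - 948)*579 = -555*579 = -321345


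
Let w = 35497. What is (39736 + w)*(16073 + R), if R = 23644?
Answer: 2988029061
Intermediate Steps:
(39736 + w)*(16073 + R) = (39736 + 35497)*(16073 + 23644) = 75233*39717 = 2988029061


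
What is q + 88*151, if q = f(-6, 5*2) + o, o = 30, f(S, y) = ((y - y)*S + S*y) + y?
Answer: 13268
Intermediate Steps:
f(S, y) = y + S*y (f(S, y) = (0*S + S*y) + y = (0 + S*y) + y = S*y + y = y + S*y)
q = -20 (q = (5*2)*(1 - 6) + 30 = 10*(-5) + 30 = -50 + 30 = -20)
q + 88*151 = -20 + 88*151 = -20 + 13288 = 13268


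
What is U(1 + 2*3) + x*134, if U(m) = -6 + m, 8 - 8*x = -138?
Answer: 4893/2 ≈ 2446.5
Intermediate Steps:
x = 73/4 (x = 1 - ⅛*(-138) = 1 + 69/4 = 73/4 ≈ 18.250)
U(1 + 2*3) + x*134 = (-6 + (1 + 2*3)) + (73/4)*134 = (-6 + (1 + 6)) + 4891/2 = (-6 + 7) + 4891/2 = 1 + 4891/2 = 4893/2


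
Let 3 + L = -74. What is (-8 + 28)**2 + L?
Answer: 323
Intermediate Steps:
L = -77 (L = -3 - 74 = -77)
(-8 + 28)**2 + L = (-8 + 28)**2 - 77 = 20**2 - 77 = 400 - 77 = 323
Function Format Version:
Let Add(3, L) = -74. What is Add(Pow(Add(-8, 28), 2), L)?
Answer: 323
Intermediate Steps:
L = -77 (L = Add(-3, -74) = -77)
Add(Pow(Add(-8, 28), 2), L) = Add(Pow(Add(-8, 28), 2), -77) = Add(Pow(20, 2), -77) = Add(400, -77) = 323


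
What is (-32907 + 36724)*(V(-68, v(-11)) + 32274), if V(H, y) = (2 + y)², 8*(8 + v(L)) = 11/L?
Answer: 7893315529/64 ≈ 1.2333e+8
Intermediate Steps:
v(L) = -8 + 11/(8*L) (v(L) = -8 + (11/L)/8 = -8 + 11/(8*L))
(-32907 + 36724)*(V(-68, v(-11)) + 32274) = (-32907 + 36724)*((2 + (-8 + (11/8)/(-11)))² + 32274) = 3817*((2 + (-8 + (11/8)*(-1/11)))² + 32274) = 3817*((2 + (-8 - ⅛))² + 32274) = 3817*((2 - 65/8)² + 32274) = 3817*((-49/8)² + 32274) = 3817*(2401/64 + 32274) = 3817*(2067937/64) = 7893315529/64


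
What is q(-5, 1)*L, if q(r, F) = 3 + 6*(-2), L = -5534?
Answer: 49806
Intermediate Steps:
q(r, F) = -9 (q(r, F) = 3 - 12 = -9)
q(-5, 1)*L = -9*(-5534) = 49806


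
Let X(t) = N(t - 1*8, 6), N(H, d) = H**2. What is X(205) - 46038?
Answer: -7229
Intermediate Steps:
X(t) = (-8 + t)**2 (X(t) = (t - 1*8)**2 = (t - 8)**2 = (-8 + t)**2)
X(205) - 46038 = (-8 + 205)**2 - 46038 = 197**2 - 46038 = 38809 - 46038 = -7229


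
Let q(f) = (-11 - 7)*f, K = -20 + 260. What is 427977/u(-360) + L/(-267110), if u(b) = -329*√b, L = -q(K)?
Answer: -432/26711 + 142659*I*√10/6580 ≈ -0.016173 + 68.56*I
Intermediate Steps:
K = 240
q(f) = -18*f
L = 4320 (L = -(-18)*240 = -1*(-4320) = 4320)
427977/u(-360) + L/(-267110) = 427977/((-1974*I*√10)) + 4320/(-267110) = 427977/((-1974*I*√10)) + 4320*(-1/267110) = 427977/((-1974*I*√10)) - 432/26711 = 427977*(I*√10/19740) - 432/26711 = 142659*I*√10/6580 - 432/26711 = -432/26711 + 142659*I*√10/6580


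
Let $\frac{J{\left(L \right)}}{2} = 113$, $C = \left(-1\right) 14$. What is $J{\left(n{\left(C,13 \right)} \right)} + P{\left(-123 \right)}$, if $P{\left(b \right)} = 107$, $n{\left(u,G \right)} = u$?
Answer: $333$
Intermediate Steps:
$C = -14$
$J{\left(L \right)} = 226$ ($J{\left(L \right)} = 2 \cdot 113 = 226$)
$J{\left(n{\left(C,13 \right)} \right)} + P{\left(-123 \right)} = 226 + 107 = 333$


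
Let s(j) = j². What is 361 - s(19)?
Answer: 0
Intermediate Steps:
361 - s(19) = 361 - 1*19² = 361 - 1*361 = 361 - 361 = 0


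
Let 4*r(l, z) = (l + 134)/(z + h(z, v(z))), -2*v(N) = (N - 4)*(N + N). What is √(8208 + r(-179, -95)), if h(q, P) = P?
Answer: 3*√131692819/380 ≈ 90.598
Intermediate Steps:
v(N) = -N*(-4 + N) (v(N) = -(N - 4)*(N + N)/2 = -(-4 + N)*2*N/2 = -N*(-4 + N))
r(l, z) = (134 + l)/(4*(z + z*(4 - z))) (r(l, z) = ((l + 134)/(z + z*(4 - z)))/4 = ((134 + l)/(z + z*(4 - z)))/4 = (134 + l)/(4*(z + z*(4 - z))))
√(8208 + r(-179, -95)) = √(8208 + (¼)*(-134 - 1*(-179))/(-95*(-5 - 95))) = √(8208 + (¼)*(-1/95)*(-134 + 179)/(-100)) = √(8208 + (¼)*(-1/95)*(-1/100)*45) = √(8208 + 9/7600) = √(62380809/7600) = 3*√131692819/380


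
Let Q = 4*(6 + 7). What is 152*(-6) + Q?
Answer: -860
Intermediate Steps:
Q = 52 (Q = 4*13 = 52)
152*(-6) + Q = 152*(-6) + 52 = -912 + 52 = -860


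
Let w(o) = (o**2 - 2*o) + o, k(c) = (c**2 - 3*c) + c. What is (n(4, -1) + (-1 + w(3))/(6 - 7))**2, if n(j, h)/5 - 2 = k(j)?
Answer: 2025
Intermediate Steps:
k(c) = c**2 - 2*c
w(o) = o**2 - o
n(j, h) = 10 + 5*j*(-2 + j) (n(j, h) = 10 + 5*(j*(-2 + j)) = 10 + 5*j*(-2 + j))
(n(4, -1) + (-1 + w(3))/(6 - 7))**2 = ((10 + 5*4*(-2 + 4)) + (-1 + 3*(-1 + 3))/(6 - 7))**2 = ((10 + 5*4*2) + (-1 + 3*2)/(-1))**2 = ((10 + 40) + (-1 + 6)*(-1))**2 = (50 + 5*(-1))**2 = (50 - 5)**2 = 45**2 = 2025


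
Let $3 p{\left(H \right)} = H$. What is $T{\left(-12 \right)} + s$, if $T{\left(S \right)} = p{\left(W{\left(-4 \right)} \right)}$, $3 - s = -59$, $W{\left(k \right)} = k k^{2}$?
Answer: $\frac{122}{3} \approx 40.667$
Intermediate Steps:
$W{\left(k \right)} = k^{3}$
$p{\left(H \right)} = \frac{H}{3}$
$s = 62$ ($s = 3 - -59 = 3 + 59 = 62$)
$T{\left(S \right)} = - \frac{64}{3}$ ($T{\left(S \right)} = \frac{\left(-4\right)^{3}}{3} = \frac{1}{3} \left(-64\right) = - \frac{64}{3}$)
$T{\left(-12 \right)} + s = - \frac{64}{3} + 62 = \frac{122}{3}$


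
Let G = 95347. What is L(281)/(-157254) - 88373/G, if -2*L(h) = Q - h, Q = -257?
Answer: -13922656085/14993697138 ≈ -0.92857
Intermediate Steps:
L(h) = 257/2 + h/2 (L(h) = -(-257 - h)/2 = 257/2 + h/2)
L(281)/(-157254) - 88373/G = (257/2 + (1/2)*281)/(-157254) - 88373/95347 = (257/2 + 281/2)*(-1/157254) - 88373*1/95347 = 269*(-1/157254) - 88373/95347 = -269/157254 - 88373/95347 = -13922656085/14993697138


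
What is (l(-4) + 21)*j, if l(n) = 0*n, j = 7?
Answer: 147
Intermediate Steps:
l(n) = 0
(l(-4) + 21)*j = (0 + 21)*7 = 21*7 = 147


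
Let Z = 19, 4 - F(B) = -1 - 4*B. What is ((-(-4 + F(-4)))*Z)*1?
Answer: 285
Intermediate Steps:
F(B) = 5 + 4*B (F(B) = 4 - (-1 - 4*B) = 4 + (1 + 4*B) = 5 + 4*B)
((-(-4 + F(-4)))*Z)*1 = (-(-4 + (5 + 4*(-4)))*19)*1 = (-(-4 + (5 - 16))*19)*1 = (-(-4 - 11)*19)*1 = (-1*(-15)*19)*1 = (15*19)*1 = 285*1 = 285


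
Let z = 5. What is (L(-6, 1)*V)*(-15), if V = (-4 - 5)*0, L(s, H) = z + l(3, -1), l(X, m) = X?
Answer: 0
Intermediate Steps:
L(s, H) = 8 (L(s, H) = 5 + 3 = 8)
V = 0 (V = -9*0 = 0)
(L(-6, 1)*V)*(-15) = (8*0)*(-15) = 0*(-15) = 0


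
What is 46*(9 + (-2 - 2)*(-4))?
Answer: 1150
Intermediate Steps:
46*(9 + (-2 - 2)*(-4)) = 46*(9 - 4*(-4)) = 46*(9 + 16) = 46*25 = 1150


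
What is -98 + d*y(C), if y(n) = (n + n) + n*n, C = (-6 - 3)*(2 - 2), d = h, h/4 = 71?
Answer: -98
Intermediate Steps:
h = 284 (h = 4*71 = 284)
d = 284
C = 0 (C = -9*0 = 0)
y(n) = n**2 + 2*n (y(n) = 2*n + n**2 = n**2 + 2*n)
-98 + d*y(C) = -98 + 284*(0*(2 + 0)) = -98 + 284*(0*2) = -98 + 284*0 = -98 + 0 = -98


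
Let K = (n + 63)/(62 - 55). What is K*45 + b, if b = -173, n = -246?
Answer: -9446/7 ≈ -1349.4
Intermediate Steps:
K = -183/7 (K = (-246 + 63)/(62 - 55) = -183/7 ≈ -26.143)
K*45 + b = -183/7*45 - 173 = -8235/7 - 173 = -9446/7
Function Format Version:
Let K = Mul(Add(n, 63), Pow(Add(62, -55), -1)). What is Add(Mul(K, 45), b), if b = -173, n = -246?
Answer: Rational(-9446, 7) ≈ -1349.4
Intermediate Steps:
K = Rational(-183, 7) (K = Mul(Add(-246, 63), Pow(Add(62, -55), -1)) = Mul(-183, Pow(7, -1)) = Mul(-183, Rational(1, 7)) = Rational(-183, 7) ≈ -26.143)
Add(Mul(K, 45), b) = Add(Mul(Rational(-183, 7), 45), -173) = Add(Rational(-8235, 7), -173) = Rational(-9446, 7)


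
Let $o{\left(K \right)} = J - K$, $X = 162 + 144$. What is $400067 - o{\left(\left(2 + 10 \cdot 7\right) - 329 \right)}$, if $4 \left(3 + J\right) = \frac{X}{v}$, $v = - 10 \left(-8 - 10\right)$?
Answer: $\frac{15992503}{40} \approx 3.9981 \cdot 10^{5}$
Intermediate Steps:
$X = 306$
$v = 180$ ($v = \left(-10\right) \left(-18\right) = 180$)
$J = - \frac{103}{40}$ ($J = -3 + \frac{306 \cdot \frac{1}{180}}{4} = -3 + \frac{1}{4} \cdot \frac{17}{10} = -3 + \frac{17}{40} = - \frac{103}{40} \approx -2.575$)
$o{\left(K \right)} = - \frac{103}{40} - K$
$400067 - o{\left(\left(2 + 10 \cdot 7\right) - 329 \right)} = 400067 - \left(- \frac{103}{40} - \left(\left(2 + 10 \cdot 7\right) - 329\right)\right) = 400067 - \left(- \frac{103}{40} - \left(\left(2 + 70\right) - 329\right)\right) = 400067 - \left(- \frac{103}{40} - \left(72 - 329\right)\right) = 400067 - \left(- \frac{103}{40} - -257\right) = 400067 - \left(- \frac{103}{40} + 257\right) = 400067 - \frac{10177}{40} = \frac{15992503}{40}$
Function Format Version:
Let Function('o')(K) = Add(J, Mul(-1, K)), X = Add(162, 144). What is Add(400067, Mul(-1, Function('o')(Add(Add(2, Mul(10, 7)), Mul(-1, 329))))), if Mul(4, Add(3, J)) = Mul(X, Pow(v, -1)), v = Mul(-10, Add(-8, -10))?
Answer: Rational(15992503, 40) ≈ 3.9981e+5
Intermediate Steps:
X = 306
v = 180 (v = Mul(-10, -18) = 180)
J = Rational(-103, 40) (J = Add(-3, Mul(Rational(1, 4), Mul(306, Pow(180, -1)))) = Add(-3, Mul(Rational(1, 4), Mul(306, Rational(1, 180)))) = Add(-3, Mul(Rational(1, 4), Rational(17, 10))) = Add(-3, Rational(17, 40)) = Rational(-103, 40) ≈ -2.5750)
Function('o')(K) = Add(Rational(-103, 40), Mul(-1, K))
Add(400067, Mul(-1, Function('o')(Add(Add(2, Mul(10, 7)), Mul(-1, 329))))) = Add(400067, Mul(-1, Add(Rational(-103, 40), Mul(-1, Add(Add(2, Mul(10, 7)), Mul(-1, 329)))))) = Add(400067, Mul(-1, Add(Rational(-103, 40), Mul(-1, Add(Add(2, 70), -329))))) = Add(400067, Mul(-1, Add(Rational(-103, 40), Mul(-1, Add(72, -329))))) = Add(400067, Mul(-1, Add(Rational(-103, 40), Mul(-1, -257)))) = Add(400067, Mul(-1, Add(Rational(-103, 40), 257))) = Add(400067, Mul(-1, Rational(10177, 40))) = Add(400067, Rational(-10177, 40)) = Rational(15992503, 40)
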